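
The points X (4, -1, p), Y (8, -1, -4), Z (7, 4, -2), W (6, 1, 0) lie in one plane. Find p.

4

Coplanarity ⇔ det[XY; XZ; XW] = 0.
Expanding, this is linear in p: (-8)p + (32) = 0.
So p = 4.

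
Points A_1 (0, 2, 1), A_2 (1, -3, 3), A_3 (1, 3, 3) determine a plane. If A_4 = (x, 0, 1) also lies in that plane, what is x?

0

A normal to the plane is n = A_1A_2 × A_1A_3 = (-12, 0, 6).
A_4 lies in the plane iff n · A_1A_4 = 0.
This gives (-12)x + (0) = 0, so x = 0.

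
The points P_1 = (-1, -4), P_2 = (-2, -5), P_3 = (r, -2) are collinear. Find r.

1

The three points are collinear iff det[P_1P_2; P_1P_3] = 0.
This determinant is linear in r: (1)r + (-1) = 0, so r = 1.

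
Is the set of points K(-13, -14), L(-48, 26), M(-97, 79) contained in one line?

KL = (-35, 40), KM = (-84, 93).
det[KL; KM] = (-35)(93) − (40)(-84) = 105.
The determinant is nonzero, so they are not collinear.

No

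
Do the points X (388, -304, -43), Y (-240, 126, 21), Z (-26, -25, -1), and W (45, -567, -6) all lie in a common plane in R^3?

No

With X as base: XY = (-628, 430, 64), XZ = (-414, 279, 42), XW = (-343, -263, 37).
XZ × XW = (21369, 912, 204579).
XY · (XZ × XW) = 65484.
Since 65484 ≠ 0, the four points are not coplanar.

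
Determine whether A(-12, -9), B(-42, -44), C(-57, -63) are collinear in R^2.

No

AB = (-30, -35), AC = (-45, -54).
det[AB; AC] = (-30)(-54) − (-35)(-45) = 45.
The determinant is nonzero, so they are not collinear.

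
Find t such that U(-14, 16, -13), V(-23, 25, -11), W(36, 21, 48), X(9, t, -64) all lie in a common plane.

Normal to plane UVW: n = (539, 649, -495); plane equation n·P = 9273.
Requiring n·X = 9273: (649)t + (36531) = 9273.
So t = -42.

-42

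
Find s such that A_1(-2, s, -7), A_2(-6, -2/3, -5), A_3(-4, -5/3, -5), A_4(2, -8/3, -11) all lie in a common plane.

The points are coplanar iff A_1A_2 · (A_1A_3 × A_1A_4) = 0.
Expanding, this is linear in s: (-12)s + (-24) = 0.
So s = -2.

-2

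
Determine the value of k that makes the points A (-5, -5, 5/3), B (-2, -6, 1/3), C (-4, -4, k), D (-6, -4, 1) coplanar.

-1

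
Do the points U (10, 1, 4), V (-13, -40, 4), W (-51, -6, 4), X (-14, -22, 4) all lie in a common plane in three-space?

Yes

With U as base: UV = (-23, -41, 0), UW = (-61, -7, 0), UX = (-24, -23, 0).
UW × UX = (0, 0, 1235).
UV · (UW × UX) = 0.
The scalar triple product vanishes, so the four points are coplanar.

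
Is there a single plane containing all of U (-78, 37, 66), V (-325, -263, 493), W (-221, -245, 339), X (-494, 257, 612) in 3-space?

No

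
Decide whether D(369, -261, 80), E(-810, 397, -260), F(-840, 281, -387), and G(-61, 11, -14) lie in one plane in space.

With D as base: DE = (-1179, 658, -340), DF = (-1209, 542, -467), DG = (-430, 272, -94).
DF × DG = (76076, 87164, -95788).
DE · (DF × DG) = 228228.
Since 228228 ≠ 0, the four points are not coplanar.

No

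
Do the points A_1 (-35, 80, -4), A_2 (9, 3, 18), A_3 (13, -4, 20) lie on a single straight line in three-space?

Yes

A_1A_2 = (44, -77, 22), A_1A_3 = (48, -84, 24).
Each component of A_1A_3 is 12/11 times the corresponding component of A_1A_2, so A_1A_3 = 12/11·A_1A_2 and the points are collinear.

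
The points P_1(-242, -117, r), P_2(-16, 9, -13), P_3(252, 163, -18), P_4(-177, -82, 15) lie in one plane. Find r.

Coplanarity ⇔ det[P_1P_2; P_1P_3; P_1P_4] = 0.
Expanding, this is linear in r: (-406)r + (22330) = 0.
So r = 55.

55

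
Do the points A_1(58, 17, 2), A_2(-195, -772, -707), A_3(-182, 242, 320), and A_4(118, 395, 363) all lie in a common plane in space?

No

With A_1 as base: A_1A_2 = (-253, -789, -709), A_1A_3 = (-240, 225, 318), A_1A_4 = (60, 378, 361).
A_1A_3 × A_1A_4 = (-38979, 105720, -104220).
A_1A_2 · (A_1A_3 × A_1A_4) = 340587.
Since 340587 ≠ 0, the four points are not coplanar.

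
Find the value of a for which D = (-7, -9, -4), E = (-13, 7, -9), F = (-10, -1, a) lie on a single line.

-13/2

Collinearity requires DE × DF = 0; each component is linear in a.
The x-component gives (16)a + (104) = 0, so a = -13/2.
The remaining components then also vanish.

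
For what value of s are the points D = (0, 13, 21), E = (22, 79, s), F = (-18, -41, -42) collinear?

Collinearity requires DE × DF = 0; each component is linear in s.
The x-component gives (54)s + (-5292) = 0, so s = 98.
The remaining components then also vanish.

98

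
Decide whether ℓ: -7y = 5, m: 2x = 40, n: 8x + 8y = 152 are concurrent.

No

The three lines meet at one point iff the augmented coefficient matrix [aᵢ bᵢ cᵢ] has rank < 3, i.e. its determinant vanishes.
Here the determinant is -32.
Nonzero, so no common point exists.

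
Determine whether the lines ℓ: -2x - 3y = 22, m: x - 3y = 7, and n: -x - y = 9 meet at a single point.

Yes

Lines aᵢx + bᵢy = cᵢ with pairwise distinct directions are concurrent exactly when det[aᵢ bᵢ cᵢ] = 0.
Here the determinant is 0.
It vanishes, so the lines are concurrent at (-5, -4).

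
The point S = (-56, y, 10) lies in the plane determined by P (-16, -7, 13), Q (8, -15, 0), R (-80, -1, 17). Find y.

-6

Coplanarity requires PQ · (PR × PS) = 0.
PQ = (24, -8, -13), PR = (-64, 6, 4); the triple product is linear in y with coefficient 736 and constant term 4416.
Setting it to zero: y = -6.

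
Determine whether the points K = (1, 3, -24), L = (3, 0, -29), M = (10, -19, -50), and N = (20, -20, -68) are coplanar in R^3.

No

The four points are coplanar iff the 3×3 determinant with rows KL, KM, KN is zero.
Rows: (2, -3, -5), (9, -22, -26), (19, -23, -44).
Expanding along the first row: (2)(370) − (-3)(98) + (-5)(211) = -21.
Nonzero ⇒ not coplanar.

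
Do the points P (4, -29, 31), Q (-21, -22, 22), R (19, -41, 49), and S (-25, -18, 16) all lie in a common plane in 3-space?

No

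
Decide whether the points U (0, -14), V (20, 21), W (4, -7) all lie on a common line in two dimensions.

UV = (20, 35), UW = (4, 7).
det[UV; UW] = (20)(7) − (35)(4) = 0.
The determinant is zero, so the points are collinear.

Yes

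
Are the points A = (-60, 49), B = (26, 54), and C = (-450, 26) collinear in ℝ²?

No

AB = (86, 5), AC = (-390, -23).
Twice the signed area of △ABC is (86)(-23) − (5)(-390) = -28.
The area is nonzero, so the three points are not collinear.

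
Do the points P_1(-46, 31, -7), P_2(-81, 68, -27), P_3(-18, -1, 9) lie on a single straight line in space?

No

P_1P_2 = (-35, 37, -20), P_1P_3 = (28, -32, 16).
Comparing components 2 and 3: (37)(16) − (-20)(-32) = -48 ≠ 0, so P_1P_2 and P_1P_3 are not parallel and the points are not collinear.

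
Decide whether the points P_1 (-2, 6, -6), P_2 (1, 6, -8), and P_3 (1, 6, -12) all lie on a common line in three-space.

No

P_1P_2 = (3, 0, -2), P_1P_3 = (3, 0, -6).
P_1P_2 × P_1P_3 = (0, 12, 0).
The cross product is nonzero, so the points do not lie on one line.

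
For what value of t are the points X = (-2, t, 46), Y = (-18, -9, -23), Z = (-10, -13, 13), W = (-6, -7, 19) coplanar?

The points are coplanar iff XY · (XZ × XW) = 0.
Expanding, this is linear in t: (-96)t + (-1440) = 0.
So t = -15.

-15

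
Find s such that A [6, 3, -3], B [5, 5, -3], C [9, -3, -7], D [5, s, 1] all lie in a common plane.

5

Normal to plane ABC: n = (-8, -4, 0); plane equation n·P = -60.
Requiring n·D = -60: (-4)s + (-40) = -60.
So s = 5.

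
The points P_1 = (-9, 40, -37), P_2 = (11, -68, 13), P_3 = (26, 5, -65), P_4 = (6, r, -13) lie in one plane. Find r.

The points are coplanar iff P_1P_2 · (P_1P_3 × P_1P_4) = 0.
Expanding, this is linear in r: (2310)r + (53130) = 0.
So r = -23.

-23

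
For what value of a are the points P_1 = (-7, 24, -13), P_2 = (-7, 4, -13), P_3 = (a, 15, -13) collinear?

Collinearity requires P_1P_2 × P_1P_3 = 0; each component is linear in a.
The z-component gives (20)a + (140) = 0, so a = -7.
The remaining components then also vanish.

-7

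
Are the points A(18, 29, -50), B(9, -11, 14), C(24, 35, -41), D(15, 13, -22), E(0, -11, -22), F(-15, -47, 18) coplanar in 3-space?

The plane through A, B, C has normal n = AB × AC = (-744, 465, 186) and equation n·P = -9207.
Checking the remaining points: n·D = -9207, n·E = -9207, n·F = -7347.
Since n·F = -7347 ≠ -9207, F is off the plane and the points are not all coplanar.

No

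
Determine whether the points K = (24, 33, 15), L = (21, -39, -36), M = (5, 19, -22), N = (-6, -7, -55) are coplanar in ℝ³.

Yes

The four points are coplanar iff the 3×3 determinant with rows KL, KM, KN is zero.
Rows: (-3, -72, -51), (-19, -14, -37), (-30, -40, -70).
Expanding along the first row: (-3)(-500) − (-72)(220) + (-51)(340) = 0.
Zero determinant ⇒ coplanar.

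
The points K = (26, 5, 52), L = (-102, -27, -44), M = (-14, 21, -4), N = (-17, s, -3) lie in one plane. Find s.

Coplanarity ⇔ det[KL; KM; KN] = 0.
Expanding, this is linear in s: (-3328)s + (56576) = 0.
So s = 17.

17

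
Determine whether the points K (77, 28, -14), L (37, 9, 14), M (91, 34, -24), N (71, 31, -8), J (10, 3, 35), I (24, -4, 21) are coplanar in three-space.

Yes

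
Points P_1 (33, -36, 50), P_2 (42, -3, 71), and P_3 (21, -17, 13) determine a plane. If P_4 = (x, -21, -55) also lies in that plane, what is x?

-3

A normal to the plane is n = P_1P_2 × P_1P_3 = (-1620, 81, 567).
P_4 lies in the plane iff n · P_1P_4 = 0.
This gives (-1620)x + (-4860) = 0, so x = -3.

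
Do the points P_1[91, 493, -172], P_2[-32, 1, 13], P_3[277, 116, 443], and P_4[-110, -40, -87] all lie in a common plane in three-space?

No

With P_1 as base: P_1P_2 = (-123, -492, 185), P_1P_3 = (186, -377, 615), P_1P_4 = (-201, -533, 85).
P_1P_3 × P_1P_4 = (295750, -139425, -174915).
P_1P_2 · (P_1P_3 × P_1P_4) = -139425.
Since -139425 ≠ 0, the four points are not coplanar.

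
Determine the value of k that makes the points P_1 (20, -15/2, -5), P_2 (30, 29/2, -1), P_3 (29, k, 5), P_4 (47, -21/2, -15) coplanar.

The points are coplanar iff P_1P_2 · (P_1P_3 × P_1P_4) = 0.
Expanding, this is linear in k: (-208)k + (6552) = 0.
So k = 63/2.

63/2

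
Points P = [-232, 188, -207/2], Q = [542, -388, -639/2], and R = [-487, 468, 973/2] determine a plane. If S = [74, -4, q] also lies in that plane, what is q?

33/2

The plane through P, Q, R has equation −279360x − 401580y + 69840z = -17913960.
Substituting S: (69840)q + (-19066320) = -17913960, so q = 33/2.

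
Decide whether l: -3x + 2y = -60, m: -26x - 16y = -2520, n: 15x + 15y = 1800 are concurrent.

Intersecting l and m: solving the 2×2 system gives (x, y) = (60, 60).
Substitute into n: (15)(60) + (15)(60) = 1800.
This equals 1800, so (60, 60) lies on all three lines and they are concurrent.

Yes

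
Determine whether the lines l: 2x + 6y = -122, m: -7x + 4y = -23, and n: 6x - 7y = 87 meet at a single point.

No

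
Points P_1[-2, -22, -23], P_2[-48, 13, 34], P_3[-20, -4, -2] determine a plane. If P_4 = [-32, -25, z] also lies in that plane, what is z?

22

A normal to the plane is n = P_1P_2 × P_1P_3 = (-291, -60, -198).
P_4 lies in the plane iff n · P_1P_4 = 0.
This gives (-198)z + (4356) = 0, so z = 22.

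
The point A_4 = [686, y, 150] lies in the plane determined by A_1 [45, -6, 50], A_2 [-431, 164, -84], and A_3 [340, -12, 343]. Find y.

Coplanarity requires A_1A_2 · (A_1A_3 × A_1A_4) = 0.
A_1A_2 = (-476, 170, -134), A_1A_3 = (295, -6, 293); the triple product is linear in y with coefficient 99938 and constant term 27283074.
Setting it to zero: y = -273.

-273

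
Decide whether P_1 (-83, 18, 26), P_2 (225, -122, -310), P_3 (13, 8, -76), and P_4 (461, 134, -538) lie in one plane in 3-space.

Yes

A normal to the plane through P_1, P_2, P_3 is n = P_1P_2 × P_1P_3 = (10920, -840, 10360).
The plane has equation n·P = -652120. For P_4: n·P_4 = -652120.
Equal, so P_4 lies in the plane and all four are coplanar.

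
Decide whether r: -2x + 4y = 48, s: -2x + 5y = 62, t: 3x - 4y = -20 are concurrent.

The three lines meet at one point iff the augmented coefficient matrix [aᵢ bᵢ cᵢ] has rank < 3, i.e. its determinant vanishes.
Here the determinant is -48.
Nonzero, so no common point exists.

No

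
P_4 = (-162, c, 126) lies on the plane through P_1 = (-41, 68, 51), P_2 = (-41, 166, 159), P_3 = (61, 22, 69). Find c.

210

Coplanarity requires P_1P_2 · (P_1P_3 × P_1P_4) = 0.
P_1P_2 = (0, 98, 108), P_1P_3 = (102, -46, 18); the triple product is linear in c with coefficient 11016 and constant term -2313360.
Setting it to zero: c = 210.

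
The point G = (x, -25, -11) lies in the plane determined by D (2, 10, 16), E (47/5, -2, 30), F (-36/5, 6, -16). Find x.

The plane through D, E, F has equation 440x + 108y − 140z = -280.
Substituting G: (440)x + (-1160) = -280, so x = 2.

2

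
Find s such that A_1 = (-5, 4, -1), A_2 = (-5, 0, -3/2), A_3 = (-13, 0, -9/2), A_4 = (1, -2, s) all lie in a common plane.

Coplanarity ⇔ det[A_1A_2; A_1A_3; A_1A_4] = 0.
Expanding, this is linear in s: (-32)s + (16) = 0.
So s = 1/2.

1/2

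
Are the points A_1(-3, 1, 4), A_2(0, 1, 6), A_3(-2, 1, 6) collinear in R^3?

No

A_1A_2 = (3, 0, 2), A_1A_3 = (1, 0, 2).
A_1A_2 × A_1A_3 = (0, -4, 0).
The cross product is nonzero, so the points do not lie on one line.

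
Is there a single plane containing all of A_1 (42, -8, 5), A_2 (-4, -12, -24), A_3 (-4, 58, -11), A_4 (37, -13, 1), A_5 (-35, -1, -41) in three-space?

Yes

The plane through A_1, A_2, A_3 has normal n = A_1A_2 × A_1A_3 = (1978, 598, -3220) and equation n·P = 62192.
Checking the remaining points: n·A_4 = 62192, n·A_5 = 62192.
All equal 62192, so all 5 points lie in one plane.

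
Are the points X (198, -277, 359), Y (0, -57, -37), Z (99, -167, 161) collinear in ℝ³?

Yes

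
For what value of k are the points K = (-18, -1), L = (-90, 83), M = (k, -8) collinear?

-12

Collinearity: (M − K) must be parallel to (L − K) = (-72, 84).
Cross-multiplying the components: (k − (-18))·(84) = (-7)·(-72).
Solving gives k = -12.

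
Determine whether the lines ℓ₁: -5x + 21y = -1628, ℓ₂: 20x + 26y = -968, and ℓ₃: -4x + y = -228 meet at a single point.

Lines aᵢx + bᵢy = cᵢ with pairwise distinct directions are concurrent exactly when det[aᵢ bᵢ cᵢ] = 0.
Here the determinant is 0.
It vanishes, so the lines are concurrent at (40, -68).

Yes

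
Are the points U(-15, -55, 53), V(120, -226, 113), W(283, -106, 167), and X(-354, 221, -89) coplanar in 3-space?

With U as base: UV = (135, -171, 60), UW = (298, -51, 114), UX = (-339, 276, -142).
UW × UX = (-24222, 3670, 64959).
UV · (UW × UX) = 0.
The scalar triple product vanishes, so the four points are coplanar.

Yes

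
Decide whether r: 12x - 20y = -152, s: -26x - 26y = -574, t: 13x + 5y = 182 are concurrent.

No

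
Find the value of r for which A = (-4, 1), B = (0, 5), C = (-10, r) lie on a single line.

-5

The three points are collinear iff det[AB; AC] = 0.
This determinant is linear in r: (4)r + (20) = 0, so r = -5.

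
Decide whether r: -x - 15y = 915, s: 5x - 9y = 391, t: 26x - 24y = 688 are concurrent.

No

Intersecting r and s: solving the 2×2 system gives (x, y) = (-395/14, -2483/42).
Substitute into t: (26)(-395/14) + (-24)(-2483/42) = 4797/7.
But t requires 688 ≠ 4797/7, so the three lines have no common point.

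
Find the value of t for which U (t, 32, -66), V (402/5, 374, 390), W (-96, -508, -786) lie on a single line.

12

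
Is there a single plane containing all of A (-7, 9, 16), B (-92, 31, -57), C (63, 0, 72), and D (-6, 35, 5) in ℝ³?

Yes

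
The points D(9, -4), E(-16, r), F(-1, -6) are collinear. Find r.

The three points are collinear iff det[DE; DF] = 0.
This determinant is linear in r: (10)r + (90) = 0, so r = -9.

-9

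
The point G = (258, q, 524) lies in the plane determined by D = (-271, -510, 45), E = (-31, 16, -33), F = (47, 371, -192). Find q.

A normal to the plane is n = DE × DF = (-55944, 32076, 44172).
G lies in the plane iff n · DG = 0.
This gives (32076)q + (7922772) = 0, so q = -247.

-247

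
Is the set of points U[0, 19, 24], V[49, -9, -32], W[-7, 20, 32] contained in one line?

No

UV = (49, -28, -56), UW = (-7, 1, 8).
UV × UW = (-168, 0, -147).
The cross product is nonzero, so the points do not lie on one line.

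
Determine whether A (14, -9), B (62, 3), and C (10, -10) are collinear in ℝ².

Yes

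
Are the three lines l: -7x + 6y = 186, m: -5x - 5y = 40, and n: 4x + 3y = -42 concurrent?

Yes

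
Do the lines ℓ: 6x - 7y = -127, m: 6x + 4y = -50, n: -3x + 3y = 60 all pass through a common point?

Yes

The three lines meet at one point iff the augmented coefficient matrix [aᵢ bᵢ cᵢ] has rank < 3, i.e. its determinant vanishes.
Here the determinant is 0.
It vanishes, so the lines are concurrent at (-13, 7).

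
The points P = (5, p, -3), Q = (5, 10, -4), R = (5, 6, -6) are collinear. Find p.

Collinearity requires PQ × PR = 0; each component is linear in p.
The x-component gives (2)p + (-24) = 0, so p = 12.
The remaining components then also vanish.

12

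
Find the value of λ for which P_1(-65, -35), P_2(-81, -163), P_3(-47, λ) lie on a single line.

109

The three points are collinear iff det[P_1P_2; P_1P_3] = 0.
This determinant is linear in λ: (-16)λ + (1744) = 0, so λ = 109.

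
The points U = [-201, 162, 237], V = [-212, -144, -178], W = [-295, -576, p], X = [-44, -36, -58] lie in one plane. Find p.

Normal to plane UVX: n = (8100, -68400, 50220); plane equation n·P = -806760.
Requiring n·W = -806760: (50220)p + (37008900) = -806760.
So p = -753.

-753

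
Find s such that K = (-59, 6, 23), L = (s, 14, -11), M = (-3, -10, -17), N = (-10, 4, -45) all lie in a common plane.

Normal to plane KMN: n = (1008, 1848, 672); plane equation n·P = -32928.
Requiring n·L = -32928: (1008)s + (18480) = -32928.
So s = -51.

-51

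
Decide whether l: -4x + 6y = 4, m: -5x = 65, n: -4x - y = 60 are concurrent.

Yes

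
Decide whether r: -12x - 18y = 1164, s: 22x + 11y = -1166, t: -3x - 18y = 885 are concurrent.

The three lines meet at one point iff the augmented coefficient matrix [aᵢ bᵢ cᵢ] has rank < 3, i.e. its determinant vanishes.
Here the determinant is 0.
It vanishes, so the lines are concurrent at (-31, -44).

Yes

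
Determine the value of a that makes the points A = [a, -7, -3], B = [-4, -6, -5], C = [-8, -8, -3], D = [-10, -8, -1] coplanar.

The points are coplanar iff AB · (AC × AD) = 0.
Expanding, this is linear in a: (4)a + (28) = 0.
So a = -7.

-7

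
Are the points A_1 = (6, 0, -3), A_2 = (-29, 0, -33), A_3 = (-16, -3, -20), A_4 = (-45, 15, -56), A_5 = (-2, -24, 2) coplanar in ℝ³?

No

The plane through A_1, A_2, A_3 has normal n = A_1A_2 × A_1A_3 = (-90, 65, 105) and equation n·P = -855.
Checking the remaining points: n·A_4 = -855, n·A_5 = -1170.
Since n·A_5 = -1170 ≠ -855, A_5 is off the plane and the points are not all coplanar.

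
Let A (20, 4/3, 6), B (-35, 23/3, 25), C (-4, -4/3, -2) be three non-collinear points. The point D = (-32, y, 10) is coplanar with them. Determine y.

8/3

Coplanarity requires AB · (AC × AD) = 0.
AB = (-55, 19/3, 19), AC = (-24, -8/3, -8); the triple product is linear in y with coefficient -896 and constant term 7168/3.
Setting it to zero: y = 8/3.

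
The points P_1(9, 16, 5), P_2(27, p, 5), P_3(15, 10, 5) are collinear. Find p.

-2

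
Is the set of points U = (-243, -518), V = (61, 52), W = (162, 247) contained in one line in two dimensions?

No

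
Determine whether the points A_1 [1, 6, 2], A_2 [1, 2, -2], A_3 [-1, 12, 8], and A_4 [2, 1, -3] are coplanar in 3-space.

Yes

With A_1 as base: A_1A_2 = (0, -4, -4), A_1A_3 = (-2, 6, 6), A_1A_4 = (1, -5, -5).
A_1A_3 × A_1A_4 = (0, -4, 4).
A_1A_2 · (A_1A_3 × A_1A_4) = 0.
The scalar triple product vanishes, so the four points are coplanar.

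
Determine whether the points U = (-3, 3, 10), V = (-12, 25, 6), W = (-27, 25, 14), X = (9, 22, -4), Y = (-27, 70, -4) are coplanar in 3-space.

The plane through U, V, W has normal n = UV × UW = (176, 132, 330) and equation n·P = 3168.
Checking the remaining points: n·X = 3168, n·Y = 3168.
All equal 3168, so all 5 points lie in one plane.

Yes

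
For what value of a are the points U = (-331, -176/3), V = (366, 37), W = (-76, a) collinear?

-71/3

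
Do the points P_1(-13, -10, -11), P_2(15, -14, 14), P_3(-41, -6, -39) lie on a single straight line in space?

No

P_1P_2 = (28, -4, 25), P_1P_3 = (-28, 4, -28).
Comparing components 2 and 3: (-4)(-28) − (25)(4) = 12 ≠ 0, so P_1P_2 and P_1P_3 are not parallel and the points are not collinear.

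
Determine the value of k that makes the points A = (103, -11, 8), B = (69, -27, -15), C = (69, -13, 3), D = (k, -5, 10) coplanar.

23

Coplanarity ⇔ det[AB; AC; AD] = 0.
Expanding, this is linear in k: (34)k + (-782) = 0.
So k = 23.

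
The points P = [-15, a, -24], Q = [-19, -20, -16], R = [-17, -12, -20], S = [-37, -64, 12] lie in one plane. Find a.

Coplanarity ⇔ det[PQ; PR; PS] = 0.
Expanding, this is linear in a: (-16)a + (-64) = 0.
So a = -4.

-4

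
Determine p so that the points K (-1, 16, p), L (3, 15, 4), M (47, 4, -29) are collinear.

7

Collinearity requires KL × KM = 0; each component is linear in p.
The x-component gives (-11)p + (77) = 0, so p = 7.
The remaining components then also vanish.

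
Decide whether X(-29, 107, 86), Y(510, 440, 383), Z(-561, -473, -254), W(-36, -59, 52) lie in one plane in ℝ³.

Yes

A normal to the plane through X, Y, Z is n = XY × XZ = (59040, 25256, -135464).
The plane has equation n·P = -10659672. For W: n·W = -10659672.
Equal, so W lies in the plane and all four are coplanar.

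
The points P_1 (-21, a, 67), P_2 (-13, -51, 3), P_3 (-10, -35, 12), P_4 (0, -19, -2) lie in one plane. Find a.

-19

Coplanarity ⇔ det[P_1P_2; P_1P_3; P_1P_4] = 0.
Expanding, this is linear in a: (-132)a + (-2508) = 0.
So a = -19.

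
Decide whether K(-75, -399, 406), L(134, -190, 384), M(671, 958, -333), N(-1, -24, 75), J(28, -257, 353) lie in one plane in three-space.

The plane through K, L, M has normal n = KL × KM = (-124597, 138039, 127699) and equation n·P = 6113008.
Checking the remaining points: n·N = 6389086, n·J = 6113008.
Since n·N = 6389086 ≠ 6113008, N is off the plane and the points are not all coplanar.

No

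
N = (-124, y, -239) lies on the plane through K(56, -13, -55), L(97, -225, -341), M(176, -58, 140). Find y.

A normal to the plane is n = KL × KM = (-54210, -42315, 23595).
N lies in the plane iff n · KN = 0.
This gives (-42315)y + (4866225) = 0, so y = 115.

115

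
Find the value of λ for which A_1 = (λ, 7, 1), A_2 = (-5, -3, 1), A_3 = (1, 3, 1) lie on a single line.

5

Direction A_2A_3 = (6, 6, 0). From the y-coordinate of A_1, the parameter along the line is τ = (7 − (-3))/6 = 5/3.
Then λ = (-5) + 5/3·(6) = 5.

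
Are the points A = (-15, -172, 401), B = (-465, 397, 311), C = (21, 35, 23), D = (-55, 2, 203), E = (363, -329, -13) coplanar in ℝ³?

No

The plane through A, B, C has normal n = AB × AC = (-196452, -173340, -113634) and equation n·P = -12805974.
Checking the remaining points: n·D = -12609522, n·E = -12805974.
Since n·D = -12609522 ≠ -12805974, D is off the plane and the points are not all coplanar.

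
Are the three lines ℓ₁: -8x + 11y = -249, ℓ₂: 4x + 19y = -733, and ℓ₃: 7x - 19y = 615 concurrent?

No

The three lines meet at one point iff the augmented coefficient matrix [aᵢ bᵢ cᵢ] has rank < 3, i.e. its determinant vanishes.
Here the determinant is -13524.
Nonzero, so no common point exists.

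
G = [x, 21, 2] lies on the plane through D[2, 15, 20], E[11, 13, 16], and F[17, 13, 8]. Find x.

-5/2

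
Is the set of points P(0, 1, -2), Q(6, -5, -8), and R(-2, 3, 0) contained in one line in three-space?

Yes

PQ = (6, -6, -6), PR = (-2, 2, 2).
Each component of PR is -1/3 times the corresponding component of PQ, so PR = -1/3·PQ and the points are collinear.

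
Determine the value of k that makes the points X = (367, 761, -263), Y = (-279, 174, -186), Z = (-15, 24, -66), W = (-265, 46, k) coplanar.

-133

Normal to plane XYZ: n = (-58890, 97848, 251868); plane equation n·P = -13391586.
Requiring n·W = -13391586: (251868)k + (20106858) = -13391586.
So k = -133.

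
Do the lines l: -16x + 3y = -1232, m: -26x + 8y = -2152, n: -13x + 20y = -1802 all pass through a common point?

No

The three lines meet at one point iff the augmented coefficient matrix [aᵢ bᵢ cᵢ] has rank < 3, i.e. its determinant vanishes.
Here the determinant is -2100.
Nonzero, so no common point exists.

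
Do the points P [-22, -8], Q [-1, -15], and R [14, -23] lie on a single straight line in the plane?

PQ = (21, -7), PR = (36, -15).
If collinear, PR would be a scalar multiple of PQ. But (21)·(-15) ≠ (-7)·(36) (difference -63), so they are not parallel; the points are not collinear.

No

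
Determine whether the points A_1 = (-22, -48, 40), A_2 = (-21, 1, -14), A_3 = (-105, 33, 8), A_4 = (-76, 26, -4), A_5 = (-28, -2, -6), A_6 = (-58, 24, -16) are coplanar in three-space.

No

The plane through A_1, A_2, A_3 has normal n = A_1A_2 × A_1A_3 = (2806, 4514, 4148) and equation n·P = -112484.
Checking the remaining points: n·A_4 = -112484, n·A_5 = -112484, n·A_6 = -120780.
Since n·A_6 = -120780 ≠ -112484, A_6 is off the plane and the points are not all coplanar.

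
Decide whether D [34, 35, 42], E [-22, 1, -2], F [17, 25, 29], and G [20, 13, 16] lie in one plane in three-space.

Yes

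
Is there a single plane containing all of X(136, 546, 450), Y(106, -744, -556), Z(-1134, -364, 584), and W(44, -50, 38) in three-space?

Yes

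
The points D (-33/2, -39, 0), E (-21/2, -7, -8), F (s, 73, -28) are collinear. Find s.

9/2

Direction DE = (6, 32, -8). From the y-coordinate of F, the parameter along the line is τ = (73 − (-39))/32 = 7/2.
Then s = (-33/2) + 7/2·(6) = 9/2.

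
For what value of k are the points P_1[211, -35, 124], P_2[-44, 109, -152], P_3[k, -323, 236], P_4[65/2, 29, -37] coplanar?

Normal to plane P_1P_2P_4: n = (-5520, 8211, 9384); plane equation n·P = -288489.
Requiring n·P_3 = -288489: (-5520)k + (-437529) = -288489.
So k = -27.

-27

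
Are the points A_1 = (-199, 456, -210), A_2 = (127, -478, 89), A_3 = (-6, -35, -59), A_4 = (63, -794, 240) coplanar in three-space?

A normal to the plane through A_1, A_2, A_3 is n = A_1A_2 × A_1A_3 = (5775, 8481, 20196).
The plane has equation n·P = -1523049. For A_4: n·A_4 = -1523049.
Equal, so A_4 lies in the plane and all four are coplanar.

Yes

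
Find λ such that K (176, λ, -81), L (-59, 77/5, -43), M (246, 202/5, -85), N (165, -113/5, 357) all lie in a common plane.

177/5

The points are coplanar iff KL · (KM × KN) = 0.
Expanding, this is linear in λ: (131408)λ + (-23259216/5) = 0.
So λ = 177/5.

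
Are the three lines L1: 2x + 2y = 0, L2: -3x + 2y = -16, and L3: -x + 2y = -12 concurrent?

No

The three lines meet at one point iff the augmented coefficient matrix [aᵢ bᵢ cᵢ] has rank < 3, i.e. its determinant vanishes.
Here the determinant is -24.
Nonzero, so no common point exists.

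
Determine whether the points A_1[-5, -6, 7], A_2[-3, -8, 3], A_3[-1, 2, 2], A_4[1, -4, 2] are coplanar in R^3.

No

The four points are coplanar iff the 3×3 determinant with rows A_1A_2, A_1A_3, A_1A_4 is zero.
Rows: (2, -2, -4), (4, 8, -5), (6, 2, -5).
Expanding along the first row: (2)(-30) − (-2)(10) + (-4)(-40) = 120.
Nonzero ⇒ not coplanar.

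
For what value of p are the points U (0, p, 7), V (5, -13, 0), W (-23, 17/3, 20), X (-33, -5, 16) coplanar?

-13/3

Coplanarity ⇔ det[UV; UW; UX] = 0.
Expanding, this is linear in p: (312)p + (1352) = 0.
So p = -13/3.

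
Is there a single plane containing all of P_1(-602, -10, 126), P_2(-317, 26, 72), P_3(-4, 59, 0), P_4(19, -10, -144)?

A normal to the plane through P_1, P_2, P_3 is n = P_1P_2 × P_1P_3 = (-810, 3618, -1863).
The plane has equation n·P = 216702. For P_4: n·P_4 = 216702.
Equal, so P_4 lies in the plane and all four are coplanar.

Yes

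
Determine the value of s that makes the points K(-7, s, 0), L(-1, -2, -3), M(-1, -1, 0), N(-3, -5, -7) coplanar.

-6

The points are coplanar iff KL · (KM × KN) = 0.
Expanding, this is linear in s: (6)s + (36) = 0.
So s = -6.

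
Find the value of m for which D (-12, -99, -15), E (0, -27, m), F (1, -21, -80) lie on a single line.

Direction DF = (13, 78, -65). From the x-coordinate of E, the parameter along the line is τ = (0 − (-12))/13 = 12/13.
Then m = (-15) + 12/13·(-65) = -75.

-75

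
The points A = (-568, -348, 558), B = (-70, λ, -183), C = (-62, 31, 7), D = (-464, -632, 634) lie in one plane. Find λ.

Coplanarity ⇔ det[AB; AC; AD] = 0.
Expanding, this is linear in λ: (-95760)λ + (38782800) = 0.
So λ = 405.

405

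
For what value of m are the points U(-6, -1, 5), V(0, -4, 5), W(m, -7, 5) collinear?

6

Collinearity requires UV × UW = 0; each component is linear in m.
The z-component gives (3)m + (-18) = 0, so m = 6.
The remaining components then also vanish.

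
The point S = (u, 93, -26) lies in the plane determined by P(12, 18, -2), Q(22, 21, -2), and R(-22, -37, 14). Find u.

The plane through P, Q, R has equation 48x − 160y − 448z = -1408.
Substituting S: (48)u + (-3232) = -1408, so u = 38.

38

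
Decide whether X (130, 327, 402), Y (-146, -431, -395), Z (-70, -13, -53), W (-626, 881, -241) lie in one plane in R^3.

Yes

With X as base: XY = (-276, -758, -797), XZ = (-200, -340, -455), XW = (-756, 554, -643).
XZ × XW = (470690, 215380, -367840).
XY · (XZ × XW) = 0.
The scalar triple product vanishes, so the four points are coplanar.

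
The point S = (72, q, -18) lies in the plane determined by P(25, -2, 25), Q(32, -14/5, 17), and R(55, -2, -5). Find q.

6/5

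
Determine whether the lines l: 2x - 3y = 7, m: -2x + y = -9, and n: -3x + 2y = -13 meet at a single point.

Yes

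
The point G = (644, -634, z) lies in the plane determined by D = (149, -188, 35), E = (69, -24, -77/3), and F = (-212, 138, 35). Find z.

103/3

A normal to the plane is n = DE × DF = (59332/3, 65702/3, 33124).
G lies in the plane iff n · DG = 0.
This gives (33124)z + (-3411772/3) = 0, so z = 103/3.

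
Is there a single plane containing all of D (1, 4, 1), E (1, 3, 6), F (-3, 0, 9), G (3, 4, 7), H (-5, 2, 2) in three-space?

No

The plane through D, E, F has normal n = DE × DF = (12, -20, -4) and equation n·P = -72.
Checking the remaining points: n·G = -72, n·H = -108.
Since n·H = -108 ≠ -72, H is off the plane and the points are not all coplanar.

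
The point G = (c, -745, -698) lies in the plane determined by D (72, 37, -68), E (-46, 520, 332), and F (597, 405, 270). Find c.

The plane through D, E, F has equation 16054x + 249884y − 296999z = 30597528.
Substituting G: (16054)c + (21141722) = 30597528, so c = 589.

589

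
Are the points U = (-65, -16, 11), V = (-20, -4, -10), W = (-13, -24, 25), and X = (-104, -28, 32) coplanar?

Yes

With U as base: UV = (45, 12, -21), UW = (52, -8, 14), UX = (-39, -12, 21).
UW × UX = (0, -1638, -936).
UV · (UW × UX) = 0.
The scalar triple product vanishes, so the four points are coplanar.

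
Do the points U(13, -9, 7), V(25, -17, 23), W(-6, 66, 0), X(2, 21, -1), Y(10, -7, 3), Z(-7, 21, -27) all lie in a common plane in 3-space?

The plane through U, V, W has normal n = UV × UW = (-1144, -220, 748) and equation n·P = -7656.
Checking the remaining points: n·X = -7656, n·Y = -7656, n·Z = -16808.
Since n·Z = -16808 ≠ -7656, Z is off the plane and the points are not all coplanar.

No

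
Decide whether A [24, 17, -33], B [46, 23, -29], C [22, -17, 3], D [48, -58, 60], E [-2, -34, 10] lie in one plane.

Yes

The plane through A, B, C has normal n = AB × AC = (352, -800, -736) and equation n·P = 19136.
Checking the remaining points: n·D = 19136, n·E = 19136.
All equal 19136, so all 5 points lie in one plane.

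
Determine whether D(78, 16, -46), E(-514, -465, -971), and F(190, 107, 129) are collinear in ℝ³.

DE = (-592, -481, -925), DF = (112, 91, 175).
DE × DF = (0, 0, 0).
The cross product vanishes, so the three points are collinear.

Yes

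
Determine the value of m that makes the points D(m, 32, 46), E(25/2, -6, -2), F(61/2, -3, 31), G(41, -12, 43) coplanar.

51/2

The points are coplanar iff DE · (DF × DG) = 0.
Expanding, this is linear in m: (-333)m + (16983/2) = 0.
So m = 51/2.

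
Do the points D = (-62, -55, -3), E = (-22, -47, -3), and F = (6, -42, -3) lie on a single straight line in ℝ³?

DE = (40, 8, 0), DF = (68, 13, 0).
DE × DF = (0, 0, -24).
The cross product is nonzero, so the points do not lie on one line.

No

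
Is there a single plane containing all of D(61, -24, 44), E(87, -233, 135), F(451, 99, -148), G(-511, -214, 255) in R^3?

The four points are coplanar iff the 3×3 determinant with rows DE, DF, DG is zero.
Rows: (26, -209, 91), (390, 123, -192), (-572, -190, 211).
Expanding along the first row: (26)(-10527) − (-209)(-27534) + (91)(-3744) = -6369012.
Nonzero ⇒ not coplanar.

No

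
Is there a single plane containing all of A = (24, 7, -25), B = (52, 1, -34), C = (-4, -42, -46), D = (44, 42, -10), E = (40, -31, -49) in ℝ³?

The plane through A, B, C has normal n = AB × AC = (-315, 840, -1540) and equation n·P = 36820.
Checking the remaining points: n·D = 36820, n·E = 36820.
All equal 36820, so all 5 points lie in one plane.

Yes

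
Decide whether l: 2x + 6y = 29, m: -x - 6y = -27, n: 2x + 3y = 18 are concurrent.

Lines aᵢx + bᵢy = cᵢ with pairwise distinct directions are concurrent exactly when det[aᵢ bᵢ cᵢ] = 0.
Here the determinant is -9.
Nonzero, so no common point exists.

No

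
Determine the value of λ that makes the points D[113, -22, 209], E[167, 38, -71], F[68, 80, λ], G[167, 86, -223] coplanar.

Normal to plane DEG: n = (4320, 8208, 2592); plane equation n·P = 849312.
Requiring n·F = 849312: (2592)λ + (950400) = 849312.
So λ = -39.

-39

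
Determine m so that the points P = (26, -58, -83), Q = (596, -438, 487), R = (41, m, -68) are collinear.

-68

Collinearity requires PQ × PR = 0; each component is linear in m.
The x-component gives (-570)m + (-38760) = 0, so m = -68.
The remaining components then also vanish.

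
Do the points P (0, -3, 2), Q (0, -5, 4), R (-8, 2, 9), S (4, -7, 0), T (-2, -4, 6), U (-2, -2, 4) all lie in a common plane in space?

The plane through P, Q, R has normal n = PQ × PR = (-24, -16, -16) and equation n·X = 16.
Checking the remaining points: n·S = 16, n·T = 16, n·U = 16.
All equal 16, so all 6 points lie in one plane.

Yes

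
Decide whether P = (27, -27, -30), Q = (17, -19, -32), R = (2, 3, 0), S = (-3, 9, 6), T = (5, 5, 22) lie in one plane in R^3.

No

The plane through P, Q, R has normal n = PQ × PR = (300, 350, -100) and equation n·X = 1650.
Checking the remaining points: n·S = 1650, n·T = 1050.
Since n·T = 1050 ≠ 1650, T is off the plane and the points are not all coplanar.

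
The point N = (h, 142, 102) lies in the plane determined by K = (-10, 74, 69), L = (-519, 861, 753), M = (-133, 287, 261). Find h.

-110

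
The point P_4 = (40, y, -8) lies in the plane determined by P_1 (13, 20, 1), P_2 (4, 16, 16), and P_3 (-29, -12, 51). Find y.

The plane through P_1, P_2, P_3 has equation 280x − 180y + 120z = 160.
Substituting P_4: (-180)y + (10240) = 160, so y = 56.

56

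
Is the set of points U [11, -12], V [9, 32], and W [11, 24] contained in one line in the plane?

No

UV = (-2, 44), UW = (0, 36).
Twice the signed area of △UVW is (-2)(36) − (44)(0) = -72.
The area is nonzero, so the three points are not collinear.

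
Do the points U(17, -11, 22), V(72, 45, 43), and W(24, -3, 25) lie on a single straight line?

No

UV = (55, 56, 21), UW = (7, 8, 3).
Comparing components 3 and 1: (21)(7) − (55)(3) = -18 ≠ 0, so UV and UW are not parallel and the points are not collinear.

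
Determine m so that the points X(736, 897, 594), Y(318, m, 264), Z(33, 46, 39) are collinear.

391

Direction XZ = (-703, -851, -555). From the x-coordinate of Y, the parameter along the line is τ = (318 − 736)/(-703) = 22/37.
Then m = 897 + 22/37·(-851) = 391.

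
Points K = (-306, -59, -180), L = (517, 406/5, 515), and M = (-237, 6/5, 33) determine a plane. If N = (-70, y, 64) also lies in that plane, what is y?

A normal to the plane is n = KL × KM = (-59882/5, -127344, 199354/5).
N lies in the plane iff n · KN = 0.
This gives (-127344)y + (-3056256/5) = 0, so y = -24/5.

-24/5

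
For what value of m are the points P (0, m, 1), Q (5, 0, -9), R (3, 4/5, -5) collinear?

Direction QR = (-2, 4/5, 4). From the x-coordinate of P, the parameter along the line is τ = (0 − 5)/(-2) = 5/2.
Then m = 0 + 5/2·(4/5) = 2.

2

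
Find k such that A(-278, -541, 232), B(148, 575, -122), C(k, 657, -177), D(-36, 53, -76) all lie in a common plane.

Coplanarity ⇔ det[AB; AC; AD] = 0.
Expanding, this is linear in k: (133452)k + (-24421716) = 0.
So k = 183.

183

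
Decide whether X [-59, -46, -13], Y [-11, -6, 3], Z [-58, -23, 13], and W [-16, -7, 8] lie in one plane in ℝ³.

No

With X as base: XY = (48, 40, 16), XZ = (1, 23, 26), XW = (43, 39, 21).
XZ × XW = (-531, 1097, -950).
XY · (XZ × XW) = 3192.
Since 3192 ≠ 0, the four points are not coplanar.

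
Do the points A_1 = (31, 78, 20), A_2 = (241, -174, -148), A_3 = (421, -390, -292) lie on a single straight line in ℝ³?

A_1A_2 = (210, -252, -168), A_1A_3 = (390, -468, -312).
A_1A_2 × A_1A_3 = (0, 0, 0).
The cross product vanishes, so the three points are collinear.

Yes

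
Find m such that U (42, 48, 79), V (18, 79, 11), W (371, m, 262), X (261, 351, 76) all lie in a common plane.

327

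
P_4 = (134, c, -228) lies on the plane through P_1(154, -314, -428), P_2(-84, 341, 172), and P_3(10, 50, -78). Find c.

Coplanarity requires P_1P_2 · (P_1P_3 × P_1P_4) = 0.
P_1P_2 = (-238, 655, 600), P_1P_3 = (-144, 364, 350); the triple product is linear in c with coefficient -3100 and constant term 347200.
Setting it to zero: c = 112.

112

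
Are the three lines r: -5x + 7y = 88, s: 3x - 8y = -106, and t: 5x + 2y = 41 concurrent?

Intersecting r and s: solving the 2×2 system gives (x, y) = (2, 14).
Substitute into t: (5)(2) + (2)(14) = 38.
But t requires 41 ≠ 38, so the three lines have no common point.

No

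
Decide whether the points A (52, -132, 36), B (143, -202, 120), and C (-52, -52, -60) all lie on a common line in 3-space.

AB = (91, -70, 84), AC = (-104, 80, -96).
AB × AC = (0, 0, 0).
The cross product vanishes, so the three points are collinear.

Yes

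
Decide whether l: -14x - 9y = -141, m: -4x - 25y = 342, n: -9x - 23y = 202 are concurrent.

No

Intersecting l and m: solving the 2×2 system gives (x, y) = (6603/314, -2676/157).
Substitute into n: (-9)(6603/314) + (-23)(-2676/157) = 63669/314.
But n requires 202 ≠ 63669/314, so the three lines have no common point.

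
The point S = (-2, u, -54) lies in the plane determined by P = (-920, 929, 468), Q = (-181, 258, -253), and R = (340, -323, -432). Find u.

A normal to the plane is n = PQ × PR = (-298792, -243360, -79768).
S lies in the plane iff n · PS = 0.
This gives (-243360)u + (-6570720) = 0, so u = -27.

-27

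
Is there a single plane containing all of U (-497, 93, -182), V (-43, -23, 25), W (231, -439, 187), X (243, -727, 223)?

Yes

With U as base: UV = (454, -116, 207), UW = (728, -532, 369), UX = (740, -820, 405).
UW × UX = (87120, -21780, -203280).
UV · (UW × UX) = 0.
The scalar triple product vanishes, so the four points are coplanar.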